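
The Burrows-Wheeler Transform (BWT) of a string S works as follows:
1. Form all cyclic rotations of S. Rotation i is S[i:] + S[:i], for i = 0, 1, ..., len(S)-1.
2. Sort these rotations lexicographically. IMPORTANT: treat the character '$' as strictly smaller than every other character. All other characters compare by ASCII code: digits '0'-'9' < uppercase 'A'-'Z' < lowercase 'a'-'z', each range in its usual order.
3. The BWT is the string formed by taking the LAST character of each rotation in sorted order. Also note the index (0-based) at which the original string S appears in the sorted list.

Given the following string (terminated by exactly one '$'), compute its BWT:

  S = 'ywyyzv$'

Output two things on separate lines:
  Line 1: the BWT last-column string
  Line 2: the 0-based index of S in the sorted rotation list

All 7 rotations (rotation i = S[i:]+S[:i]):
  rot[0] = ywyyzv$
  rot[1] = wyyzv$y
  rot[2] = yyzv$yw
  rot[3] = yzv$ywy
  rot[4] = zv$ywyy
  rot[5] = v$ywyyz
  rot[6] = $ywyyzv
Sorted (with $ < everything):
  sorted[0] = $ywyyzv  (last char: 'v')
  sorted[1] = v$ywyyz  (last char: 'z')
  sorted[2] = wyyzv$y  (last char: 'y')
  sorted[3] = ywyyzv$  (last char: '$')
  sorted[4] = yyzv$yw  (last char: 'w')
  sorted[5] = yzv$ywy  (last char: 'y')
  sorted[6] = zv$ywyy  (last char: 'y')
Last column: vzy$wyy
Original string S is at sorted index 3

Answer: vzy$wyy
3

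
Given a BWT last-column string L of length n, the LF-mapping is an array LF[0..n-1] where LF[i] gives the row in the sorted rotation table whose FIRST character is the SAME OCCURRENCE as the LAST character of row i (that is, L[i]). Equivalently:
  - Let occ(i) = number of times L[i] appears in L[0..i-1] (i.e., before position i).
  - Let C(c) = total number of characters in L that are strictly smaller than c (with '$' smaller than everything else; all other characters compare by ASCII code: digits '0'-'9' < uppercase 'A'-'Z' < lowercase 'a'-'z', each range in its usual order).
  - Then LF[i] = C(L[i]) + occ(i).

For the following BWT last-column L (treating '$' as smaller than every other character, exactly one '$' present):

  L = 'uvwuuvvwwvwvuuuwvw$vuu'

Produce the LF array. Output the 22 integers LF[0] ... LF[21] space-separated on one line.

Answer: 1 9 16 2 3 10 11 17 18 12 19 13 4 5 6 20 14 21 0 15 7 8

Derivation:
Char counts: '$':1, 'u':8, 'v':7, 'w':6
C (first-col start): C('$')=0, C('u')=1, C('v')=9, C('w')=16
L[0]='u': occ=0, LF[0]=C('u')+0=1+0=1
L[1]='v': occ=0, LF[1]=C('v')+0=9+0=9
L[2]='w': occ=0, LF[2]=C('w')+0=16+0=16
L[3]='u': occ=1, LF[3]=C('u')+1=1+1=2
L[4]='u': occ=2, LF[4]=C('u')+2=1+2=3
L[5]='v': occ=1, LF[5]=C('v')+1=9+1=10
L[6]='v': occ=2, LF[6]=C('v')+2=9+2=11
L[7]='w': occ=1, LF[7]=C('w')+1=16+1=17
L[8]='w': occ=2, LF[8]=C('w')+2=16+2=18
L[9]='v': occ=3, LF[9]=C('v')+3=9+3=12
L[10]='w': occ=3, LF[10]=C('w')+3=16+3=19
L[11]='v': occ=4, LF[11]=C('v')+4=9+4=13
L[12]='u': occ=3, LF[12]=C('u')+3=1+3=4
L[13]='u': occ=4, LF[13]=C('u')+4=1+4=5
L[14]='u': occ=5, LF[14]=C('u')+5=1+5=6
L[15]='w': occ=4, LF[15]=C('w')+4=16+4=20
L[16]='v': occ=5, LF[16]=C('v')+5=9+5=14
L[17]='w': occ=5, LF[17]=C('w')+5=16+5=21
L[18]='$': occ=0, LF[18]=C('$')+0=0+0=0
L[19]='v': occ=6, LF[19]=C('v')+6=9+6=15
L[20]='u': occ=6, LF[20]=C('u')+6=1+6=7
L[21]='u': occ=7, LF[21]=C('u')+7=1+7=8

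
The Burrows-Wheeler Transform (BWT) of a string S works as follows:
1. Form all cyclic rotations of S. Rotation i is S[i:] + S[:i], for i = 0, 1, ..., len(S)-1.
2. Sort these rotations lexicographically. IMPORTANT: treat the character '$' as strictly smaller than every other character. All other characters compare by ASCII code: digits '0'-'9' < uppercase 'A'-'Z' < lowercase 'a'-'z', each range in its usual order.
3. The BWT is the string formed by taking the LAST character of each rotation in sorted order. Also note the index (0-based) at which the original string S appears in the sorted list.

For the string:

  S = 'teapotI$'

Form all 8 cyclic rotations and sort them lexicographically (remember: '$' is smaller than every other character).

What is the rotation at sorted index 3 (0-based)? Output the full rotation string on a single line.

All 8 rotations (rotation i = S[i:]+S[:i]):
  rot[0] = teapotI$
  rot[1] = eapotI$t
  rot[2] = apotI$te
  rot[3] = potI$tea
  rot[4] = otI$teap
  rot[5] = tI$teapo
  rot[6] = I$teapot
  rot[7] = $teapotI
Sorted (with $ < everything):
  sorted[0] = $teapotI
  sorted[1] = I$teapot
  sorted[2] = apotI$te
  sorted[3] = eapotI$t
  sorted[4] = otI$teap
  sorted[5] = potI$tea
  sorted[6] = tI$teapo
  sorted[7] = teapotI$
sorted[3] = eapotI$t

Answer: eapotI$t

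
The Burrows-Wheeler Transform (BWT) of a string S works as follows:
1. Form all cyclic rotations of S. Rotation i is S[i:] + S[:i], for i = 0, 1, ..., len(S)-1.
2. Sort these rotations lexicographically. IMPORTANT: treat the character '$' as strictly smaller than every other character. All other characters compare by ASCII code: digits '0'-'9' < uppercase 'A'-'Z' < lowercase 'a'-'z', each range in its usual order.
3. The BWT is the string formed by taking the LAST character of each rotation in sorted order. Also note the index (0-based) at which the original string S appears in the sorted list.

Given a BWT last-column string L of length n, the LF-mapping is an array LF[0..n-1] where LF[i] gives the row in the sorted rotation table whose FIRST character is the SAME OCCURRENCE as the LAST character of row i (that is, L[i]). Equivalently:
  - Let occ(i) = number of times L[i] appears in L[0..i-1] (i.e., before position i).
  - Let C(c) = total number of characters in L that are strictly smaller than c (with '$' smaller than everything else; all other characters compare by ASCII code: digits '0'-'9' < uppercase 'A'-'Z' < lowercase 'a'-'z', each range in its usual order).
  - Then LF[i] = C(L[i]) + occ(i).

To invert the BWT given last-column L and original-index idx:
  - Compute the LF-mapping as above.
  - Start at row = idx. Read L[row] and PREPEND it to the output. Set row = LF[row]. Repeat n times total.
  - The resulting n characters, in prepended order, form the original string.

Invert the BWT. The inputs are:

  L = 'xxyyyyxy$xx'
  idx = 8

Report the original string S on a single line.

LF mapping: 1 2 6 7 8 9 3 10 0 4 5
Walk LF starting at row 8, prepending L[row]:
  step 1: row=8, L[8]='$', prepend. Next row=LF[8]=0
  step 2: row=0, L[0]='x', prepend. Next row=LF[0]=1
  step 3: row=1, L[1]='x', prepend. Next row=LF[1]=2
  step 4: row=2, L[2]='y', prepend. Next row=LF[2]=6
  step 5: row=6, L[6]='x', prepend. Next row=LF[6]=3
  step 6: row=3, L[3]='y', prepend. Next row=LF[3]=7
  step 7: row=7, L[7]='y', prepend. Next row=LF[7]=10
  step 8: row=10, L[10]='x', prepend. Next row=LF[10]=5
  step 9: row=5, L[5]='y', prepend. Next row=LF[5]=9
  step 10: row=9, L[9]='x', prepend. Next row=LF[9]=4
  step 11: row=4, L[4]='y', prepend. Next row=LF[4]=8
Reversed output: yxyxyyxyxx$

Answer: yxyxyyxyxx$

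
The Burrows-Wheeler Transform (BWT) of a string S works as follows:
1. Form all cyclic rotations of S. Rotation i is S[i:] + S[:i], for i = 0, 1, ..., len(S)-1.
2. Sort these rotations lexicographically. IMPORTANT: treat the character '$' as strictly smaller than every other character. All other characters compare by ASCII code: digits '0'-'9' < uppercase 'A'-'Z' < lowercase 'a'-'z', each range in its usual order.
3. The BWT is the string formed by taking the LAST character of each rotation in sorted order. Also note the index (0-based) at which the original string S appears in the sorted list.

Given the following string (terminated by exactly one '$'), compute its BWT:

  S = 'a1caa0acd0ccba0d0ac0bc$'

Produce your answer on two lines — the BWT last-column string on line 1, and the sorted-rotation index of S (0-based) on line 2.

All 23 rotations (rotation i = S[i:]+S[:i]):
  rot[0] = a1caa0acd0ccba0d0ac0bc$
  rot[1] = 1caa0acd0ccba0d0ac0bc$a
  rot[2] = caa0acd0ccba0d0ac0bc$a1
  rot[3] = aa0acd0ccba0d0ac0bc$a1c
  rot[4] = a0acd0ccba0d0ac0bc$a1ca
  rot[5] = 0acd0ccba0d0ac0bc$a1caa
  rot[6] = acd0ccba0d0ac0bc$a1caa0
  rot[7] = cd0ccba0d0ac0bc$a1caa0a
  rot[8] = d0ccba0d0ac0bc$a1caa0ac
  rot[9] = 0ccba0d0ac0bc$a1caa0acd
  rot[10] = ccba0d0ac0bc$a1caa0acd0
  rot[11] = cba0d0ac0bc$a1caa0acd0c
  rot[12] = ba0d0ac0bc$a1caa0acd0cc
  rot[13] = a0d0ac0bc$a1caa0acd0ccb
  rot[14] = 0d0ac0bc$a1caa0acd0ccba
  rot[15] = d0ac0bc$a1caa0acd0ccba0
  rot[16] = 0ac0bc$a1caa0acd0ccba0d
  rot[17] = ac0bc$a1caa0acd0ccba0d0
  rot[18] = c0bc$a1caa0acd0ccba0d0a
  rot[19] = 0bc$a1caa0acd0ccba0d0ac
  rot[20] = bc$a1caa0acd0ccba0d0ac0
  rot[21] = c$a1caa0acd0ccba0d0ac0b
  rot[22] = $a1caa0acd0ccba0d0ac0bc
Sorted (with $ < everything):
  sorted[0] = $a1caa0acd0ccba0d0ac0bc  (last char: 'c')
  sorted[1] = 0ac0bc$a1caa0acd0ccba0d  (last char: 'd')
  sorted[2] = 0acd0ccba0d0ac0bc$a1caa  (last char: 'a')
  sorted[3] = 0bc$a1caa0acd0ccba0d0ac  (last char: 'c')
  sorted[4] = 0ccba0d0ac0bc$a1caa0acd  (last char: 'd')
  sorted[5] = 0d0ac0bc$a1caa0acd0ccba  (last char: 'a')
  sorted[6] = 1caa0acd0ccba0d0ac0bc$a  (last char: 'a')
  sorted[7] = a0acd0ccba0d0ac0bc$a1ca  (last char: 'a')
  sorted[8] = a0d0ac0bc$a1caa0acd0ccb  (last char: 'b')
  sorted[9] = a1caa0acd0ccba0d0ac0bc$  (last char: '$')
  sorted[10] = aa0acd0ccba0d0ac0bc$a1c  (last char: 'c')
  sorted[11] = ac0bc$a1caa0acd0ccba0d0  (last char: '0')
  sorted[12] = acd0ccba0d0ac0bc$a1caa0  (last char: '0')
  sorted[13] = ba0d0ac0bc$a1caa0acd0cc  (last char: 'c')
  sorted[14] = bc$a1caa0acd0ccba0d0ac0  (last char: '0')
  sorted[15] = c$a1caa0acd0ccba0d0ac0b  (last char: 'b')
  sorted[16] = c0bc$a1caa0acd0ccba0d0a  (last char: 'a')
  sorted[17] = caa0acd0ccba0d0ac0bc$a1  (last char: '1')
  sorted[18] = cba0d0ac0bc$a1caa0acd0c  (last char: 'c')
  sorted[19] = ccba0d0ac0bc$a1caa0acd0  (last char: '0')
  sorted[20] = cd0ccba0d0ac0bc$a1caa0a  (last char: 'a')
  sorted[21] = d0ac0bc$a1caa0acd0ccba0  (last char: '0')
  sorted[22] = d0ccba0d0ac0bc$a1caa0ac  (last char: 'c')
Last column: cdacdaaab$c00c0ba1c0a0c
Original string S is at sorted index 9

Answer: cdacdaaab$c00c0ba1c0a0c
9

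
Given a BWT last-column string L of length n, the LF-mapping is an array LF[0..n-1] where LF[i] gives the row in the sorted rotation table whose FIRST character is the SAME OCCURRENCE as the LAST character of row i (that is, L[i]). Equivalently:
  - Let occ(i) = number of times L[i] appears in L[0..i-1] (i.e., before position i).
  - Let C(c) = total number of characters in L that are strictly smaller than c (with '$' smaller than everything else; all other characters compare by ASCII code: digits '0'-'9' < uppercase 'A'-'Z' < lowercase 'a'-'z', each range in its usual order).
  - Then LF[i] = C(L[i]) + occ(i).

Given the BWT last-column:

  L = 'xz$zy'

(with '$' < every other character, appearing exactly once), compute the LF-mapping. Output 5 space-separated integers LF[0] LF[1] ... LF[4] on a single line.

Answer: 1 3 0 4 2

Derivation:
Char counts: '$':1, 'x':1, 'y':1, 'z':2
C (first-col start): C('$')=0, C('x')=1, C('y')=2, C('z')=3
L[0]='x': occ=0, LF[0]=C('x')+0=1+0=1
L[1]='z': occ=0, LF[1]=C('z')+0=3+0=3
L[2]='$': occ=0, LF[2]=C('$')+0=0+0=0
L[3]='z': occ=1, LF[3]=C('z')+1=3+1=4
L[4]='y': occ=0, LF[4]=C('y')+0=2+0=2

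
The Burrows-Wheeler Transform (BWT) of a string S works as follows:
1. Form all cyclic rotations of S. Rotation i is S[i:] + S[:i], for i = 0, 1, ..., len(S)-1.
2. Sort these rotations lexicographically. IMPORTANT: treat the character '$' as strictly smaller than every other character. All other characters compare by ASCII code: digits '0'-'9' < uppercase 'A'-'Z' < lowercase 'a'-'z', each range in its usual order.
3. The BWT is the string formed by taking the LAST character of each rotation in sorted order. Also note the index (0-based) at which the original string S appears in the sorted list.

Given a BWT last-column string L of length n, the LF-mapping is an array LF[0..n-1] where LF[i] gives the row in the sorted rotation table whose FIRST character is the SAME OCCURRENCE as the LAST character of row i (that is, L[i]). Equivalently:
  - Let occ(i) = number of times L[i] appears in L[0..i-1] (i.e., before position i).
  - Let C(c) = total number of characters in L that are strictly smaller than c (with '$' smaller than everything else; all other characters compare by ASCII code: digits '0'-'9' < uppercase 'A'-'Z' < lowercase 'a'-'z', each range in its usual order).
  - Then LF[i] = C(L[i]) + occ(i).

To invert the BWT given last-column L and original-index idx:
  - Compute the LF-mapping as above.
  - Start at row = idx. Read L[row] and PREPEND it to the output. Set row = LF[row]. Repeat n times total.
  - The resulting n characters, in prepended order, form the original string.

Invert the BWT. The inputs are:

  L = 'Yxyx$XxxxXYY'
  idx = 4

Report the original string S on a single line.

Answer: YxxxXYyXxxY$

Derivation:
LF mapping: 3 6 11 7 0 1 8 9 10 2 4 5
Walk LF starting at row 4, prepending L[row]:
  step 1: row=4, L[4]='$', prepend. Next row=LF[4]=0
  step 2: row=0, L[0]='Y', prepend. Next row=LF[0]=3
  step 3: row=3, L[3]='x', prepend. Next row=LF[3]=7
  step 4: row=7, L[7]='x', prepend. Next row=LF[7]=9
  step 5: row=9, L[9]='X', prepend. Next row=LF[9]=2
  step 6: row=2, L[2]='y', prepend. Next row=LF[2]=11
  step 7: row=11, L[11]='Y', prepend. Next row=LF[11]=5
  step 8: row=5, L[5]='X', prepend. Next row=LF[5]=1
  step 9: row=1, L[1]='x', prepend. Next row=LF[1]=6
  step 10: row=6, L[6]='x', prepend. Next row=LF[6]=8
  step 11: row=8, L[8]='x', prepend. Next row=LF[8]=10
  step 12: row=10, L[10]='Y', prepend. Next row=LF[10]=4
Reversed output: YxxxXYyXxxY$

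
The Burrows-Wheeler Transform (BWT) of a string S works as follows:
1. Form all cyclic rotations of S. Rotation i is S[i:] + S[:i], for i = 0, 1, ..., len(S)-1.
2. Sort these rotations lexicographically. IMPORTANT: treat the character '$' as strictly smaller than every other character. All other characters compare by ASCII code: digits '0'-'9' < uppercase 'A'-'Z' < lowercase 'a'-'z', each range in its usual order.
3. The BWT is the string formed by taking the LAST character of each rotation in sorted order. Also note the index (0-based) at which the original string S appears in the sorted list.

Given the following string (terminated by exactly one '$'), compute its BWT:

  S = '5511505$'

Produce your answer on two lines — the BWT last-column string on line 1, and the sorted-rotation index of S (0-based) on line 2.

Answer: 5551015$
7

Derivation:
All 8 rotations (rotation i = S[i:]+S[:i]):
  rot[0] = 5511505$
  rot[1] = 511505$5
  rot[2] = 11505$55
  rot[3] = 1505$551
  rot[4] = 505$5511
  rot[5] = 05$55115
  rot[6] = 5$551150
  rot[7] = $5511505
Sorted (with $ < everything):
  sorted[0] = $5511505  (last char: '5')
  sorted[1] = 05$55115  (last char: '5')
  sorted[2] = 11505$55  (last char: '5')
  sorted[3] = 1505$551  (last char: '1')
  sorted[4] = 5$551150  (last char: '0')
  sorted[5] = 505$5511  (last char: '1')
  sorted[6] = 511505$5  (last char: '5')
  sorted[7] = 5511505$  (last char: '$')
Last column: 5551015$
Original string S is at sorted index 7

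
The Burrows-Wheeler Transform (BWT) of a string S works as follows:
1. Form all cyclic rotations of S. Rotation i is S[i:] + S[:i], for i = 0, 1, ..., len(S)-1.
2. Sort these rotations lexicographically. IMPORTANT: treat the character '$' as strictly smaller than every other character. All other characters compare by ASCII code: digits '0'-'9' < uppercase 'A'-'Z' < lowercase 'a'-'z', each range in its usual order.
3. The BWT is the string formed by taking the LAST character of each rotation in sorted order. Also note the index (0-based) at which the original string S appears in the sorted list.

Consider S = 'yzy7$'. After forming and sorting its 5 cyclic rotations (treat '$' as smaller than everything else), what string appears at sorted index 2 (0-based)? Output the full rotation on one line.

Answer: y7$yz

Derivation:
All 5 rotations (rotation i = S[i:]+S[:i]):
  rot[0] = yzy7$
  rot[1] = zy7$y
  rot[2] = y7$yz
  rot[3] = 7$yzy
  rot[4] = $yzy7
Sorted (with $ < everything):
  sorted[0] = $yzy7
  sorted[1] = 7$yzy
  sorted[2] = y7$yz
  sorted[3] = yzy7$
  sorted[4] = zy7$y
sorted[2] = y7$yz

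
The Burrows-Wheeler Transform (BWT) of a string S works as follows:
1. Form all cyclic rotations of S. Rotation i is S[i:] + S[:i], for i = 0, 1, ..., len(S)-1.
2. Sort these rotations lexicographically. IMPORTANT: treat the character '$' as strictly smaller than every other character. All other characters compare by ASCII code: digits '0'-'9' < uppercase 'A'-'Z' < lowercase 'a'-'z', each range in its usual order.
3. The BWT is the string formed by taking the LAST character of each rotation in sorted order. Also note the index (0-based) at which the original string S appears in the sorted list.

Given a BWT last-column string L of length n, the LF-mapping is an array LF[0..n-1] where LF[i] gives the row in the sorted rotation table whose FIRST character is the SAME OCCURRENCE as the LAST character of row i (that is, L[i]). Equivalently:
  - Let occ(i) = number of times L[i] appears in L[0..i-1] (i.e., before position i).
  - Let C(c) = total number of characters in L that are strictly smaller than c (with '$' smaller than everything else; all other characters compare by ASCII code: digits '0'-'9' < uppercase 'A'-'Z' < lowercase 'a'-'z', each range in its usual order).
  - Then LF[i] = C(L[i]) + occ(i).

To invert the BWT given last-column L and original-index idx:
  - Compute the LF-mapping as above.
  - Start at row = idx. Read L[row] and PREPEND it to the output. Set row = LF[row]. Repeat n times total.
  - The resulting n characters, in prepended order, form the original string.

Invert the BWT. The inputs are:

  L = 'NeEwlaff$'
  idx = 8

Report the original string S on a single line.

Answer: waffleEN$

Derivation:
LF mapping: 2 4 1 8 7 3 5 6 0
Walk LF starting at row 8, prepending L[row]:
  step 1: row=8, L[8]='$', prepend. Next row=LF[8]=0
  step 2: row=0, L[0]='N', prepend. Next row=LF[0]=2
  step 3: row=2, L[2]='E', prepend. Next row=LF[2]=1
  step 4: row=1, L[1]='e', prepend. Next row=LF[1]=4
  step 5: row=4, L[4]='l', prepend. Next row=LF[4]=7
  step 6: row=7, L[7]='f', prepend. Next row=LF[7]=6
  step 7: row=6, L[6]='f', prepend. Next row=LF[6]=5
  step 8: row=5, L[5]='a', prepend. Next row=LF[5]=3
  step 9: row=3, L[3]='w', prepend. Next row=LF[3]=8
Reversed output: waffleEN$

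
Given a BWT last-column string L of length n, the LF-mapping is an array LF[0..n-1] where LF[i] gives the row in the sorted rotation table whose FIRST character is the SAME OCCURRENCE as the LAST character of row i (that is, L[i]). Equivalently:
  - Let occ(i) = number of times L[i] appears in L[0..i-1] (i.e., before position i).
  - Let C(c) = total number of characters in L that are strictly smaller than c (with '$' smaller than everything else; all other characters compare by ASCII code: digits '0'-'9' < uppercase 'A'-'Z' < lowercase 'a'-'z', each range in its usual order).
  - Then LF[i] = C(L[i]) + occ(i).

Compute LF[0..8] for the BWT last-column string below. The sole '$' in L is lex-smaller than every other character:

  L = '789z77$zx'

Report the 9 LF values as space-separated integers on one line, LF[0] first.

Char counts: '$':1, '7':3, '8':1, '9':1, 'x':1, 'z':2
C (first-col start): C('$')=0, C('7')=1, C('8')=4, C('9')=5, C('x')=6, C('z')=7
L[0]='7': occ=0, LF[0]=C('7')+0=1+0=1
L[1]='8': occ=0, LF[1]=C('8')+0=4+0=4
L[2]='9': occ=0, LF[2]=C('9')+0=5+0=5
L[3]='z': occ=0, LF[3]=C('z')+0=7+0=7
L[4]='7': occ=1, LF[4]=C('7')+1=1+1=2
L[5]='7': occ=2, LF[5]=C('7')+2=1+2=3
L[6]='$': occ=0, LF[6]=C('$')+0=0+0=0
L[7]='z': occ=1, LF[7]=C('z')+1=7+1=8
L[8]='x': occ=0, LF[8]=C('x')+0=6+0=6

Answer: 1 4 5 7 2 3 0 8 6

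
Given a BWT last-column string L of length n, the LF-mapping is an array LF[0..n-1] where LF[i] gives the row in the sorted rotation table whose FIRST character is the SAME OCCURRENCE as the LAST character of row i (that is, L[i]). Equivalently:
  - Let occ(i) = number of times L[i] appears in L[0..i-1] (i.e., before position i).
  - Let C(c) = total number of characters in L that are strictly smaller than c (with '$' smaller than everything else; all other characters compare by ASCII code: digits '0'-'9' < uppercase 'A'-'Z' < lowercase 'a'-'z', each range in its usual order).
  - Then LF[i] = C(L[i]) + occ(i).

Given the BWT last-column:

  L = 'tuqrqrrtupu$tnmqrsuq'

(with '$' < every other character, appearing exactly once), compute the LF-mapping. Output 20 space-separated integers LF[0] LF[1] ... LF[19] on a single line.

Answer: 13 16 4 8 5 9 10 14 17 3 18 0 15 2 1 6 11 12 19 7

Derivation:
Char counts: '$':1, 'm':1, 'n':1, 'p':1, 'q':4, 'r':4, 's':1, 't':3, 'u':4
C (first-col start): C('$')=0, C('m')=1, C('n')=2, C('p')=3, C('q')=4, C('r')=8, C('s')=12, C('t')=13, C('u')=16
L[0]='t': occ=0, LF[0]=C('t')+0=13+0=13
L[1]='u': occ=0, LF[1]=C('u')+0=16+0=16
L[2]='q': occ=0, LF[2]=C('q')+0=4+0=4
L[3]='r': occ=0, LF[3]=C('r')+0=8+0=8
L[4]='q': occ=1, LF[4]=C('q')+1=4+1=5
L[5]='r': occ=1, LF[5]=C('r')+1=8+1=9
L[6]='r': occ=2, LF[6]=C('r')+2=8+2=10
L[7]='t': occ=1, LF[7]=C('t')+1=13+1=14
L[8]='u': occ=1, LF[8]=C('u')+1=16+1=17
L[9]='p': occ=0, LF[9]=C('p')+0=3+0=3
L[10]='u': occ=2, LF[10]=C('u')+2=16+2=18
L[11]='$': occ=0, LF[11]=C('$')+0=0+0=0
L[12]='t': occ=2, LF[12]=C('t')+2=13+2=15
L[13]='n': occ=0, LF[13]=C('n')+0=2+0=2
L[14]='m': occ=0, LF[14]=C('m')+0=1+0=1
L[15]='q': occ=2, LF[15]=C('q')+2=4+2=6
L[16]='r': occ=3, LF[16]=C('r')+3=8+3=11
L[17]='s': occ=0, LF[17]=C('s')+0=12+0=12
L[18]='u': occ=3, LF[18]=C('u')+3=16+3=19
L[19]='q': occ=3, LF[19]=C('q')+3=4+3=7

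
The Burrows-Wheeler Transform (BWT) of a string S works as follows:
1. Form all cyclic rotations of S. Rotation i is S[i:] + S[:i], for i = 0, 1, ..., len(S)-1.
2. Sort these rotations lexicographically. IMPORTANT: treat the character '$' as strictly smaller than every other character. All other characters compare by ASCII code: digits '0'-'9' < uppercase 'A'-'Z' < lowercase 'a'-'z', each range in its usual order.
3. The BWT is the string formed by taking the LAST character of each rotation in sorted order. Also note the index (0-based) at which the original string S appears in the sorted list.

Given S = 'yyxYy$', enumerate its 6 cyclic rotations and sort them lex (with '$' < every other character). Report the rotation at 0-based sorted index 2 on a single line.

Answer: xYy$yy

Derivation:
All 6 rotations (rotation i = S[i:]+S[:i]):
  rot[0] = yyxYy$
  rot[1] = yxYy$y
  rot[2] = xYy$yy
  rot[3] = Yy$yyx
  rot[4] = y$yyxY
  rot[5] = $yyxYy
Sorted (with $ < everything):
  sorted[0] = $yyxYy
  sorted[1] = Yy$yyx
  sorted[2] = xYy$yy
  sorted[3] = y$yyxY
  sorted[4] = yxYy$y
  sorted[5] = yyxYy$
sorted[2] = xYy$yy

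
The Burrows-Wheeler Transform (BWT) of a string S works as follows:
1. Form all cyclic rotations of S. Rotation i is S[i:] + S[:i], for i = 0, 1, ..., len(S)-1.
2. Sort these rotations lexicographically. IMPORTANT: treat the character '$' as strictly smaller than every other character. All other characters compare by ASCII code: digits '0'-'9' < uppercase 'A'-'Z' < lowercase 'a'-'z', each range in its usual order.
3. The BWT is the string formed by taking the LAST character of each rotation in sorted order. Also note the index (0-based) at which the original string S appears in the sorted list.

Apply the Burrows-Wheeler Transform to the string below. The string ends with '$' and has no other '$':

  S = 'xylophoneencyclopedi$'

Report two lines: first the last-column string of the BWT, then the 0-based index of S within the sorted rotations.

All 21 rotations (rotation i = S[i:]+S[:i]):
  rot[0] = xylophoneencyclopedi$
  rot[1] = ylophoneencyclopedi$x
  rot[2] = lophoneencyclopedi$xy
  rot[3] = ophoneencyclopedi$xyl
  rot[4] = phoneencyclopedi$xylo
  rot[5] = honeencyclopedi$xylop
  rot[6] = oneencyclopedi$xyloph
  rot[7] = neencyclopedi$xylopho
  rot[8] = eencyclopedi$xylophon
  rot[9] = encyclopedi$xylophone
  rot[10] = ncyclopedi$xylophonee
  rot[11] = cyclopedi$xylophoneen
  rot[12] = yclopedi$xylophoneenc
  rot[13] = clopedi$xylophoneency
  rot[14] = lopedi$xylophoneencyc
  rot[15] = opedi$xylophoneencycl
  rot[16] = pedi$xylophoneencyclo
  rot[17] = edi$xylophoneencyclop
  rot[18] = di$xylophoneencyclope
  rot[19] = i$xylophoneencycloped
  rot[20] = $xylophoneencyclopedi
Sorted (with $ < everything):
  sorted[0] = $xylophoneencyclopedi  (last char: 'i')
  sorted[1] = clopedi$xylophoneency  (last char: 'y')
  sorted[2] = cyclopedi$xylophoneen  (last char: 'n')
  sorted[3] = di$xylophoneencyclope  (last char: 'e')
  sorted[4] = edi$xylophoneencyclop  (last char: 'p')
  sorted[5] = eencyclopedi$xylophon  (last char: 'n')
  sorted[6] = encyclopedi$xylophone  (last char: 'e')
  sorted[7] = honeencyclopedi$xylop  (last char: 'p')
  sorted[8] = i$xylophoneencycloped  (last char: 'd')
  sorted[9] = lopedi$xylophoneencyc  (last char: 'c')
  sorted[10] = lophoneencyclopedi$xy  (last char: 'y')
  sorted[11] = ncyclopedi$xylophonee  (last char: 'e')
  sorted[12] = neencyclopedi$xylopho  (last char: 'o')
  sorted[13] = oneencyclopedi$xyloph  (last char: 'h')
  sorted[14] = opedi$xylophoneencycl  (last char: 'l')
  sorted[15] = ophoneencyclopedi$xyl  (last char: 'l')
  sorted[16] = pedi$xylophoneencyclo  (last char: 'o')
  sorted[17] = phoneencyclopedi$xylo  (last char: 'o')
  sorted[18] = xylophoneencyclopedi$  (last char: '$')
  sorted[19] = yclopedi$xylophoneenc  (last char: 'c')
  sorted[20] = ylophoneencyclopedi$x  (last char: 'x')
Last column: iynepnepdcyeohlloo$cx
Original string S is at sorted index 18

Answer: iynepnepdcyeohlloo$cx
18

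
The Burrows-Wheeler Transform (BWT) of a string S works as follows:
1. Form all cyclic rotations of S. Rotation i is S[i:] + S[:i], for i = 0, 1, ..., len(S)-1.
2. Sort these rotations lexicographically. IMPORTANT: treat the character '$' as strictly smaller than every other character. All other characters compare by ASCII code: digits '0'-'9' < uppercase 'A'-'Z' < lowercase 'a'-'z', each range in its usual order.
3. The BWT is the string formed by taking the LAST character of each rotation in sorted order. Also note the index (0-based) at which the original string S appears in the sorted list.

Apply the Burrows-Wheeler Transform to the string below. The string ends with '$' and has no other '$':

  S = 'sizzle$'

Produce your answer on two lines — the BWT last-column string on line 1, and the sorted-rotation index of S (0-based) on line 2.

All 7 rotations (rotation i = S[i:]+S[:i]):
  rot[0] = sizzle$
  rot[1] = izzle$s
  rot[2] = zzle$si
  rot[3] = zle$siz
  rot[4] = le$sizz
  rot[5] = e$sizzl
  rot[6] = $sizzle
Sorted (with $ < everything):
  sorted[0] = $sizzle  (last char: 'e')
  sorted[1] = e$sizzl  (last char: 'l')
  sorted[2] = izzle$s  (last char: 's')
  sorted[3] = le$sizz  (last char: 'z')
  sorted[4] = sizzle$  (last char: '$')
  sorted[5] = zle$siz  (last char: 'z')
  sorted[6] = zzle$si  (last char: 'i')
Last column: elsz$zi
Original string S is at sorted index 4

Answer: elsz$zi
4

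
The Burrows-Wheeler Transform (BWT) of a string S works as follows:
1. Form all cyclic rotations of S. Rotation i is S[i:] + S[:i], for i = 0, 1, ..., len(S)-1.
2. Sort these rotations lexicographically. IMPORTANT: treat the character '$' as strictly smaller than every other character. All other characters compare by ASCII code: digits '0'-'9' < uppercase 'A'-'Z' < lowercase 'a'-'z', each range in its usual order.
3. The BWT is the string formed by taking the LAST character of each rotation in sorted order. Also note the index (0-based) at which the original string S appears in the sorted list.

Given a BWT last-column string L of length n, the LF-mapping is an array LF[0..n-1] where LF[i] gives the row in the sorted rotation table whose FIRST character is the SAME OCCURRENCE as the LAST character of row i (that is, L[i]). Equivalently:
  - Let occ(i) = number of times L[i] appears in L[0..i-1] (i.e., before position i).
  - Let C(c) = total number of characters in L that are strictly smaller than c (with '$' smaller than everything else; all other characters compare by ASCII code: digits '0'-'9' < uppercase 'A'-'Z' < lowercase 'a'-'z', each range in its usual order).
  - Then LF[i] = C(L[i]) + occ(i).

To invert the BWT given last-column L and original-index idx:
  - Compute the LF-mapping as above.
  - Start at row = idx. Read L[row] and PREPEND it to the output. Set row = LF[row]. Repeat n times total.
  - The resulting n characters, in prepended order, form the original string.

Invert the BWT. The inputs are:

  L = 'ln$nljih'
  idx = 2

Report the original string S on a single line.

Answer: inhnjll$

Derivation:
LF mapping: 4 6 0 7 5 3 2 1
Walk LF starting at row 2, prepending L[row]:
  step 1: row=2, L[2]='$', prepend. Next row=LF[2]=0
  step 2: row=0, L[0]='l', prepend. Next row=LF[0]=4
  step 3: row=4, L[4]='l', prepend. Next row=LF[4]=5
  step 4: row=5, L[5]='j', prepend. Next row=LF[5]=3
  step 5: row=3, L[3]='n', prepend. Next row=LF[3]=7
  step 6: row=7, L[7]='h', prepend. Next row=LF[7]=1
  step 7: row=1, L[1]='n', prepend. Next row=LF[1]=6
  step 8: row=6, L[6]='i', prepend. Next row=LF[6]=2
Reversed output: inhnjll$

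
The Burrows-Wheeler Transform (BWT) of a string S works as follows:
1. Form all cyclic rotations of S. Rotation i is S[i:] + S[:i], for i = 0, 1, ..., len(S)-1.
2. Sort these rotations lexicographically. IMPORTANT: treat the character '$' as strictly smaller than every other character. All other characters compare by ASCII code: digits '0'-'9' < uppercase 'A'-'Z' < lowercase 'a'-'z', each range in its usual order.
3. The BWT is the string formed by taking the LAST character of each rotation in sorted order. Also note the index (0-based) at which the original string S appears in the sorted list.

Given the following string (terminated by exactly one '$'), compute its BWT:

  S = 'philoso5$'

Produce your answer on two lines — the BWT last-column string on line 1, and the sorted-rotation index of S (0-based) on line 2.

All 9 rotations (rotation i = S[i:]+S[:i]):
  rot[0] = philoso5$
  rot[1] = hiloso5$p
  rot[2] = iloso5$ph
  rot[3] = loso5$phi
  rot[4] = oso5$phil
  rot[5] = so5$philo
  rot[6] = o5$philos
  rot[7] = 5$philoso
  rot[8] = $philoso5
Sorted (with $ < everything):
  sorted[0] = $philoso5  (last char: '5')
  sorted[1] = 5$philoso  (last char: 'o')
  sorted[2] = hiloso5$p  (last char: 'p')
  sorted[3] = iloso5$ph  (last char: 'h')
  sorted[4] = loso5$phi  (last char: 'i')
  sorted[5] = o5$philos  (last char: 's')
  sorted[6] = oso5$phil  (last char: 'l')
  sorted[7] = philoso5$  (last char: '$')
  sorted[8] = so5$philo  (last char: 'o')
Last column: 5ophisl$o
Original string S is at sorted index 7

Answer: 5ophisl$o
7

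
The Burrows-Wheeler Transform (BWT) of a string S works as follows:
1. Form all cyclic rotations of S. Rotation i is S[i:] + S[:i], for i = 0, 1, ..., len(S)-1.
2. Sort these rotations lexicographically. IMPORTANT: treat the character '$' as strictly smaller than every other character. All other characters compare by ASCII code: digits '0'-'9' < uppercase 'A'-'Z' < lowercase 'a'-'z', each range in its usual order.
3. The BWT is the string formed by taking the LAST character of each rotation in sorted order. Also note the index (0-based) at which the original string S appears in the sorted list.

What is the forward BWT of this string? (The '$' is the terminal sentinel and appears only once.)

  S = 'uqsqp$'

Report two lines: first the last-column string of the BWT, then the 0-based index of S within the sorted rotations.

All 6 rotations (rotation i = S[i:]+S[:i]):
  rot[0] = uqsqp$
  rot[1] = qsqp$u
  rot[2] = sqp$uq
  rot[3] = qp$uqs
  rot[4] = p$uqsq
  rot[5] = $uqsqp
Sorted (with $ < everything):
  sorted[0] = $uqsqp  (last char: 'p')
  sorted[1] = p$uqsq  (last char: 'q')
  sorted[2] = qp$uqs  (last char: 's')
  sorted[3] = qsqp$u  (last char: 'u')
  sorted[4] = sqp$uq  (last char: 'q')
  sorted[5] = uqsqp$  (last char: '$')
Last column: pqsuq$
Original string S is at sorted index 5

Answer: pqsuq$
5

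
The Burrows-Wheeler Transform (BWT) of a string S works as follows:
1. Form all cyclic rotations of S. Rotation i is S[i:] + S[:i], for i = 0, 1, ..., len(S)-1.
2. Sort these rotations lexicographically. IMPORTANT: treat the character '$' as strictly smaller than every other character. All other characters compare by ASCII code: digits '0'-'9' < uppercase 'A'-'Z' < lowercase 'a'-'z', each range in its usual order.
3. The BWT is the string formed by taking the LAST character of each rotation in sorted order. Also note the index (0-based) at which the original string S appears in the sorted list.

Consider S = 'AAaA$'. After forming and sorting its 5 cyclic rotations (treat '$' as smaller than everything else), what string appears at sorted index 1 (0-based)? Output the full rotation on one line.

All 5 rotations (rotation i = S[i:]+S[:i]):
  rot[0] = AAaA$
  rot[1] = AaA$A
  rot[2] = aA$AA
  rot[3] = A$AAa
  rot[4] = $AAaA
Sorted (with $ < everything):
  sorted[0] = $AAaA
  sorted[1] = A$AAa
  sorted[2] = AAaA$
  sorted[3] = AaA$A
  sorted[4] = aA$AA
sorted[1] = A$AAa

Answer: A$AAa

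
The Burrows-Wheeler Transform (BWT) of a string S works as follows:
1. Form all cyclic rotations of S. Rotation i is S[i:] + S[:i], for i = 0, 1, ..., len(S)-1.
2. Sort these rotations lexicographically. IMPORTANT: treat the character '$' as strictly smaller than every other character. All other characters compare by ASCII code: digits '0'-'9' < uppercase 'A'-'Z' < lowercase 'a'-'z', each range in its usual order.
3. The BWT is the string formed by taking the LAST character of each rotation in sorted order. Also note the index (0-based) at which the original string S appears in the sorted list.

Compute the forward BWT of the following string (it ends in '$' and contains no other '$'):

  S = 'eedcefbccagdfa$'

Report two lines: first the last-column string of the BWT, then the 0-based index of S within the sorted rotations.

All 15 rotations (rotation i = S[i:]+S[:i]):
  rot[0] = eedcefbccagdfa$
  rot[1] = edcefbccagdfa$e
  rot[2] = dcefbccagdfa$ee
  rot[3] = cefbccagdfa$eed
  rot[4] = efbccagdfa$eedc
  rot[5] = fbccagdfa$eedce
  rot[6] = bccagdfa$eedcef
  rot[7] = ccagdfa$eedcefb
  rot[8] = cagdfa$eedcefbc
  rot[9] = agdfa$eedcefbcc
  rot[10] = gdfa$eedcefbcca
  rot[11] = dfa$eedcefbccag
  rot[12] = fa$eedcefbccagd
  rot[13] = a$eedcefbccagdf
  rot[14] = $eedcefbccagdfa
Sorted (with $ < everything):
  sorted[0] = $eedcefbccagdfa  (last char: 'a')
  sorted[1] = a$eedcefbccagdf  (last char: 'f')
  sorted[2] = agdfa$eedcefbcc  (last char: 'c')
  sorted[3] = bccagdfa$eedcef  (last char: 'f')
  sorted[4] = cagdfa$eedcefbc  (last char: 'c')
  sorted[5] = ccagdfa$eedcefb  (last char: 'b')
  sorted[6] = cefbccagdfa$eed  (last char: 'd')
  sorted[7] = dcefbccagdfa$ee  (last char: 'e')
  sorted[8] = dfa$eedcefbccag  (last char: 'g')
  sorted[9] = edcefbccagdfa$e  (last char: 'e')
  sorted[10] = eedcefbccagdfa$  (last char: '$')
  sorted[11] = efbccagdfa$eedc  (last char: 'c')
  sorted[12] = fa$eedcefbccagd  (last char: 'd')
  sorted[13] = fbccagdfa$eedce  (last char: 'e')
  sorted[14] = gdfa$eedcefbcca  (last char: 'a')
Last column: afcfcbdege$cdea
Original string S is at sorted index 10

Answer: afcfcbdege$cdea
10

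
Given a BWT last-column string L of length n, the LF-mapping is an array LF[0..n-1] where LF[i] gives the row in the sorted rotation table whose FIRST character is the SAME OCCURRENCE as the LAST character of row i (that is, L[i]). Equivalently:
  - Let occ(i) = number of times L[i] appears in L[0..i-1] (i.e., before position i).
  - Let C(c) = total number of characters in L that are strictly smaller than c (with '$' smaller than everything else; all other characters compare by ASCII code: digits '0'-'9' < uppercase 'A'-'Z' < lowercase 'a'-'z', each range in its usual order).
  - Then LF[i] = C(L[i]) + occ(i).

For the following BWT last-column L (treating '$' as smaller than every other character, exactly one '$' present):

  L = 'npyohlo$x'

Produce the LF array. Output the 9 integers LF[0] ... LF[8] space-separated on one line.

Answer: 3 6 8 4 1 2 5 0 7

Derivation:
Char counts: '$':1, 'h':1, 'l':1, 'n':1, 'o':2, 'p':1, 'x':1, 'y':1
C (first-col start): C('$')=0, C('h')=1, C('l')=2, C('n')=3, C('o')=4, C('p')=6, C('x')=7, C('y')=8
L[0]='n': occ=0, LF[0]=C('n')+0=3+0=3
L[1]='p': occ=0, LF[1]=C('p')+0=6+0=6
L[2]='y': occ=0, LF[2]=C('y')+0=8+0=8
L[3]='o': occ=0, LF[3]=C('o')+0=4+0=4
L[4]='h': occ=0, LF[4]=C('h')+0=1+0=1
L[5]='l': occ=0, LF[5]=C('l')+0=2+0=2
L[6]='o': occ=1, LF[6]=C('o')+1=4+1=5
L[7]='$': occ=0, LF[7]=C('$')+0=0+0=0
L[8]='x': occ=0, LF[8]=C('x')+0=7+0=7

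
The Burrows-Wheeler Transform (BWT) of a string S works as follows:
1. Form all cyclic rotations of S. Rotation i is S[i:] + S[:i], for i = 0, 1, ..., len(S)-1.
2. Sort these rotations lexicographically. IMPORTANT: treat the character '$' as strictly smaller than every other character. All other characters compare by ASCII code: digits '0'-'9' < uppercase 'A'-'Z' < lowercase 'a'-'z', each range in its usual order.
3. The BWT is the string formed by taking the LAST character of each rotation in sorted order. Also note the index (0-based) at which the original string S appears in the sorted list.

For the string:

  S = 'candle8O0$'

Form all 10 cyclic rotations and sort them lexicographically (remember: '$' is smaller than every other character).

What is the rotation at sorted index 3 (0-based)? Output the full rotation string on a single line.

Answer: O0$candle8

Derivation:
All 10 rotations (rotation i = S[i:]+S[:i]):
  rot[0] = candle8O0$
  rot[1] = andle8O0$c
  rot[2] = ndle8O0$ca
  rot[3] = dle8O0$can
  rot[4] = le8O0$cand
  rot[5] = e8O0$candl
  rot[6] = 8O0$candle
  rot[7] = O0$candle8
  rot[8] = 0$candle8O
  rot[9] = $candle8O0
Sorted (with $ < everything):
  sorted[0] = $candle8O0
  sorted[1] = 0$candle8O
  sorted[2] = 8O0$candle
  sorted[3] = O0$candle8
  sorted[4] = andle8O0$c
  sorted[5] = candle8O0$
  sorted[6] = dle8O0$can
  sorted[7] = e8O0$candl
  sorted[8] = le8O0$cand
  sorted[9] = ndle8O0$ca
sorted[3] = O0$candle8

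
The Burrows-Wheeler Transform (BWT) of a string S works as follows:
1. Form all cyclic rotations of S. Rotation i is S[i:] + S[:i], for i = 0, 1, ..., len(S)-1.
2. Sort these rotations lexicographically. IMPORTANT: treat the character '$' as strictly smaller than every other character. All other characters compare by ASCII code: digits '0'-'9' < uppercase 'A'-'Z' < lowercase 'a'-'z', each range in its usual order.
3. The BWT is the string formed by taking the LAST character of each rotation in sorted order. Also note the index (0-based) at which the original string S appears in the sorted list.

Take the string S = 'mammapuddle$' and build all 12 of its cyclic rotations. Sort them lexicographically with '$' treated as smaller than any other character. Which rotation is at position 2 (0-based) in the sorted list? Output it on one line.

Answer: apuddle$mamm

Derivation:
All 12 rotations (rotation i = S[i:]+S[:i]):
  rot[0] = mammapuddle$
  rot[1] = ammapuddle$m
  rot[2] = mmapuddle$ma
  rot[3] = mapuddle$mam
  rot[4] = apuddle$mamm
  rot[5] = puddle$mamma
  rot[6] = uddle$mammap
  rot[7] = ddle$mammapu
  rot[8] = dle$mammapud
  rot[9] = le$mammapudd
  rot[10] = e$mammapuddl
  rot[11] = $mammapuddle
Sorted (with $ < everything):
  sorted[0] = $mammapuddle
  sorted[1] = ammapuddle$m
  sorted[2] = apuddle$mamm
  sorted[3] = ddle$mammapu
  sorted[4] = dle$mammapud
  sorted[5] = e$mammapuddl
  sorted[6] = le$mammapudd
  sorted[7] = mammapuddle$
  sorted[8] = mapuddle$mam
  sorted[9] = mmapuddle$ma
  sorted[10] = puddle$mamma
  sorted[11] = uddle$mammap
sorted[2] = apuddle$mamm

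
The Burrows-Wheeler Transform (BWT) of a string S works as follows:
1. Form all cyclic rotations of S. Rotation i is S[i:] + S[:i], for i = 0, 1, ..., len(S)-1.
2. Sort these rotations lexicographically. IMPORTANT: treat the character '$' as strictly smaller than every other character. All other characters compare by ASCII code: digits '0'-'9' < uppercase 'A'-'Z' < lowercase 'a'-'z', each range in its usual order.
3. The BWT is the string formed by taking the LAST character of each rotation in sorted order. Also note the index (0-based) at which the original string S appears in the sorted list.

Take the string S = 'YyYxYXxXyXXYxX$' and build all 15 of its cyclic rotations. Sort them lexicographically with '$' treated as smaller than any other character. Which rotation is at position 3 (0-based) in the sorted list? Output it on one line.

All 15 rotations (rotation i = S[i:]+S[:i]):
  rot[0] = YyYxYXxXyXXYxX$
  rot[1] = yYxYXxXyXXYxX$Y
  rot[2] = YxYXxXyXXYxX$Yy
  rot[3] = xYXxXyXXYxX$YyY
  rot[4] = YXxXyXXYxX$YyYx
  rot[5] = XxXyXXYxX$YyYxY
  rot[6] = xXyXXYxX$YyYxYX
  rot[7] = XyXXYxX$YyYxYXx
  rot[8] = yXXYxX$YyYxYXxX
  rot[9] = XXYxX$YyYxYXxXy
  rot[10] = XYxX$YyYxYXxXyX
  rot[11] = YxX$YyYxYXxXyXX
  rot[12] = xX$YyYxYXxXyXXY
  rot[13] = X$YyYxYXxXyXXYx
  rot[14] = $YyYxYXxXyXXYxX
Sorted (with $ < everything):
  sorted[0] = $YyYxYXxXyXXYxX
  sorted[1] = X$YyYxYXxXyXXYx
  sorted[2] = XXYxX$YyYxYXxXy
  sorted[3] = XYxX$YyYxYXxXyX
  sorted[4] = XxXyXXYxX$YyYxY
  sorted[5] = XyXXYxX$YyYxYXx
  sorted[6] = YXxXyXXYxX$YyYx
  sorted[7] = YxX$YyYxYXxXyXX
  sorted[8] = YxYXxXyXXYxX$Yy
  sorted[9] = YyYxYXxXyXXYxX$
  sorted[10] = xX$YyYxYXxXyXXY
  sorted[11] = xXyXXYxX$YyYxYX
  sorted[12] = xYXxXyXXYxX$YyY
  sorted[13] = yXXYxX$YyYxYXxX
  sorted[14] = yYxYXxXyXXYxX$Y
sorted[3] = XYxX$YyYxYXxXyX

Answer: XYxX$YyYxYXxXyX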